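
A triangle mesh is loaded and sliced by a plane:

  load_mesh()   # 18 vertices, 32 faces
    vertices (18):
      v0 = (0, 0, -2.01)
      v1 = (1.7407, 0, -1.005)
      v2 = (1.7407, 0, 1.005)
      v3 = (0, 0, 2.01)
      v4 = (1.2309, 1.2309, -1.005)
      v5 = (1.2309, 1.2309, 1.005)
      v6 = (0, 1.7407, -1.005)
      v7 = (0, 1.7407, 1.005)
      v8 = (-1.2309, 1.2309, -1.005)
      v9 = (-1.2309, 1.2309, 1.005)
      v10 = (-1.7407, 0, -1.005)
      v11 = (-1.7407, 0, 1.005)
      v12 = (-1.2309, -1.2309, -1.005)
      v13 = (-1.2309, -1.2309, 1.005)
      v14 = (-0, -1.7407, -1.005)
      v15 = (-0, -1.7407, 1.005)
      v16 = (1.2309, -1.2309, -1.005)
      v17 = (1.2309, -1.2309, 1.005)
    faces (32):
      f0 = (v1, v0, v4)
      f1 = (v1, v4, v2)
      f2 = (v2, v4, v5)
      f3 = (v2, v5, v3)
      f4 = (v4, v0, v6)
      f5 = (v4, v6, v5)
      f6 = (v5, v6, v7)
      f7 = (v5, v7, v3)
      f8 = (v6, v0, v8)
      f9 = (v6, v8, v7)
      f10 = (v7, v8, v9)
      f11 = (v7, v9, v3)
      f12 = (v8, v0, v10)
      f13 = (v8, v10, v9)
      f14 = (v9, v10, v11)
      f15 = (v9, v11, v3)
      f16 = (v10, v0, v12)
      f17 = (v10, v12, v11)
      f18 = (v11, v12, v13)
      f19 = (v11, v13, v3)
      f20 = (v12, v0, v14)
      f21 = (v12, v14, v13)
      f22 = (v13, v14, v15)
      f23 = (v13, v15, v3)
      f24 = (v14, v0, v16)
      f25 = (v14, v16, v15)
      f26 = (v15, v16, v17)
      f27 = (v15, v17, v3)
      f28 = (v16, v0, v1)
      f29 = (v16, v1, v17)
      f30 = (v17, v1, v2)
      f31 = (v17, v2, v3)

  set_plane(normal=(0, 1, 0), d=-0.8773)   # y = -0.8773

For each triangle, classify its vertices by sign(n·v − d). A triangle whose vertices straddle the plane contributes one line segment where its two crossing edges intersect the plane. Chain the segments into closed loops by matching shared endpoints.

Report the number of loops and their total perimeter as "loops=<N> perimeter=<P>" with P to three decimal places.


loops=1 perimeter=9.938

Straddling triangles (12 of 32):
  (v10,v0,v12) [++-] → (-0.8773, -0.8773, -1.29371)–(-1.37735, -0.8773, -1.005)  len=0.5774
  (v10,v12,v11) [+-+] → (-1.37735, -0.8773, -1.005)–(-1.37735, -0.8773, -0.427588)  len=0.5774
  (v11,v12,v13) [+--] → (-1.37735, -0.8773, -0.427588)–(-1.37735, -0.8773, 1.005)  len=1.4326
  (v11,v13,v3) [+-+] → (-1.37735, -0.8773, 1.005)–(-0.8773, -0.8773, 1.29371)  len=0.5774
  (v12,v0,v14) [-+-] → (-0.8773, -0.8773, -1.29371)–(0, -0.8773, -1.50349)  len=0.9020
  (v13,v15,v3) [--+] → (0, -0.8773, 1.50349)–(-0.8773, -0.8773, 1.29371)  len=0.9020
  (v14,v0,v16) [-+-] → (0, -0.8773, -1.50349)–(0.8773, -0.8773, -1.29371)  len=0.9020
  (v15,v17,v3) [--+] → (0.8773, -0.8773, 1.29371)–(0, -0.8773, 1.50349)  len=0.9020
  (v16,v0,v1) [-++] → (0.8773, -0.8773, -1.29371)–(1.37735, -0.8773, -1.005)  len=0.5774
  (v16,v1,v17) [-+-] → (1.37735, -0.8773, -1.005)–(1.37735, -0.8773, 0.427588)  len=1.4326
  (v17,v1,v2) [-++] → (1.37735, -0.8773, 0.427588)–(1.37735, -0.8773, 1.005)  len=0.5774
  (v17,v2,v3) [-++] → (1.37735, -0.8773, 1.005)–(0.8773, -0.8773, 1.29371)  len=0.5774

Chained into 1 loop(s):
  loop 1: 12 segments, perimeter = 9.9378
Total perimeter = 9.938


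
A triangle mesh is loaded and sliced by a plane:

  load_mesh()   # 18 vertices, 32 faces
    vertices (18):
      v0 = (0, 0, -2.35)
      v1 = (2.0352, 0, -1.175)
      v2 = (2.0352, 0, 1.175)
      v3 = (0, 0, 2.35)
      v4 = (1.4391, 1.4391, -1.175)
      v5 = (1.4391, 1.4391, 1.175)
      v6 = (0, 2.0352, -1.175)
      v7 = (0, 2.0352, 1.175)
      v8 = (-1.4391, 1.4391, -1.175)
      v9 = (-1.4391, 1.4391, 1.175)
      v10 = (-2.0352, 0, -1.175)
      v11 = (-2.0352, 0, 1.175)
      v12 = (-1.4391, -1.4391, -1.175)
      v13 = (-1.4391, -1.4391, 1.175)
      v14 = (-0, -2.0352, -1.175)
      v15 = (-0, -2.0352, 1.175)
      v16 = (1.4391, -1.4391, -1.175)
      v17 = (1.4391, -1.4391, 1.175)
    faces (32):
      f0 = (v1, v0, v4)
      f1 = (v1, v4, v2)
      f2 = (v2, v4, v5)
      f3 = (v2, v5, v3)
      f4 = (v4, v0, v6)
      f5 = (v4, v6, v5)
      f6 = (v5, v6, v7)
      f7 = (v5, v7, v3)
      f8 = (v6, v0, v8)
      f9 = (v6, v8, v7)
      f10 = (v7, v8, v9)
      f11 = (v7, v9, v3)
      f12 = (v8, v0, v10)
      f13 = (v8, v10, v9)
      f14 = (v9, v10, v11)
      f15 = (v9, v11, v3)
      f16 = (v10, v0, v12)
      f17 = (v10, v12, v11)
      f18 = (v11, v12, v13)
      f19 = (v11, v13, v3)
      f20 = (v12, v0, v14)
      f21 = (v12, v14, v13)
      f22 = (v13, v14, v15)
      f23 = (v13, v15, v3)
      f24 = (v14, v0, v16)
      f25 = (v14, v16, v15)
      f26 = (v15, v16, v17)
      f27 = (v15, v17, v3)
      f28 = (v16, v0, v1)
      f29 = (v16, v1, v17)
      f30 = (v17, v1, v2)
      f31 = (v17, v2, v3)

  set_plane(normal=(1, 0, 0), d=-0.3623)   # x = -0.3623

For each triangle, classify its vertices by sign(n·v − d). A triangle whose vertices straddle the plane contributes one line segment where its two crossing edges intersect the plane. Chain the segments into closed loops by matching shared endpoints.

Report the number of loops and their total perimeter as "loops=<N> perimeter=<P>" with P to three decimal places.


loops=1 perimeter=13.224

Straddling triangles (12 of 32):
  (v6,v0,v8) [++-] → (-0.3623, 0.3623, -2.05419)–(-0.3623, 1.88513, -1.175)  len=1.7584
  (v6,v8,v7) [+-+] → (-0.3623, 1.88513, -1.175)–(-0.3623, 1.88513, 0.583377)  len=1.7584
  (v7,v8,v9) [+--] → (-0.3623, 1.88513, 0.583377)–(-0.3623, 1.88513, 1.175)  len=0.5916
  (v7,v9,v3) [+-+] → (-0.3623, 1.88513, 1.175)–(-0.3623, 0.3623, 2.05419)  len=1.7584
  (v8,v0,v10) [-+-] → (-0.3623, 0.3623, -2.05419)–(-0.3623, 0, -2.14083)  len=0.3725
  (v9,v11,v3) [--+] → (-0.3623, 0, 2.14083)–(-0.3623, 0.3623, 2.05419)  len=0.3725
  (v10,v0,v12) [-+-] → (-0.3623, 0, -2.14083)–(-0.3623, -0.3623, -2.05419)  len=0.3725
  (v11,v13,v3) [--+] → (-0.3623, -0.3623, 2.05419)–(-0.3623, 0, 2.14083)  len=0.3725
  (v12,v0,v14) [-++] → (-0.3623, -0.3623, -2.05419)–(-0.3623, -1.88513, -1.175)  len=1.7584
  (v12,v14,v13) [-+-] → (-0.3623, -1.88513, -1.175)–(-0.3623, -1.88513, -0.583377)  len=0.5916
  (v13,v14,v15) [-++] → (-0.3623, -1.88513, -0.583377)–(-0.3623, -1.88513, 1.175)  len=1.7584
  (v13,v15,v3) [-++] → (-0.3623, -1.88513, 1.175)–(-0.3623, -0.3623, 2.05419)  len=1.7584

Chained into 1 loop(s):
  loop 1: 12 segments, perimeter = 13.2237
Total perimeter = 13.224


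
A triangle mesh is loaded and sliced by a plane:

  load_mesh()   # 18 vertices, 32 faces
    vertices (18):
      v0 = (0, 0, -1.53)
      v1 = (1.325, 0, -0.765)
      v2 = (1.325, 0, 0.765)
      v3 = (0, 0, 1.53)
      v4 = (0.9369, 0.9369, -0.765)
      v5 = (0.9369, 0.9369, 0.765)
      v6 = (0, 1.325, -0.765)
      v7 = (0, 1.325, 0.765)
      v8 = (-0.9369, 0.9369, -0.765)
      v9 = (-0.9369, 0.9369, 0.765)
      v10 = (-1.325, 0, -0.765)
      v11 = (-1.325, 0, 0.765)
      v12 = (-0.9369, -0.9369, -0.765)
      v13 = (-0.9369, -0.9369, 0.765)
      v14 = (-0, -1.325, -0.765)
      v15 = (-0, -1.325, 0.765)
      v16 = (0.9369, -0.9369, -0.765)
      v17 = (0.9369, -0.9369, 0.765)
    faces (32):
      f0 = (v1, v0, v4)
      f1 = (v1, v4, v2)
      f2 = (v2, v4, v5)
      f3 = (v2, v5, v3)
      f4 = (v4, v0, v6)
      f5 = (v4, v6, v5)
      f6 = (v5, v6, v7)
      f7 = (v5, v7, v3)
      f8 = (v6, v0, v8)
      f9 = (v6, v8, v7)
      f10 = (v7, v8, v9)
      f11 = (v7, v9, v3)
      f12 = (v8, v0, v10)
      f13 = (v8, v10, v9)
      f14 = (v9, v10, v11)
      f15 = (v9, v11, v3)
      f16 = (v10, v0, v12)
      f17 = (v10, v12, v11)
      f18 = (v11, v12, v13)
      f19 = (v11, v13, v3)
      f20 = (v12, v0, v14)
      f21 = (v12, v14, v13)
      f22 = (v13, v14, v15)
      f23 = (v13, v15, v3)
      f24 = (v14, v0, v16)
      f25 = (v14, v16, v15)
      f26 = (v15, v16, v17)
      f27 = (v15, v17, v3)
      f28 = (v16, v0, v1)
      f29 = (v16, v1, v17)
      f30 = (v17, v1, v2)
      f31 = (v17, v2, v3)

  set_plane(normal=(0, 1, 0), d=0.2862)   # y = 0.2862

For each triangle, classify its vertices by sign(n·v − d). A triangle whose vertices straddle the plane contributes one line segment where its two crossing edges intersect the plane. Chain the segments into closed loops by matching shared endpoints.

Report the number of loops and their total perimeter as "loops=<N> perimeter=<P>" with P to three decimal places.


loops=1 perimeter=8.488

Straddling triangles (12 of 32):
  (v1,v0,v4) [--+] → (0.2862, 0.2862, -1.29631)–(1.20644, 0.2862, -0.765)  len=1.0626
  (v1,v4,v2) [-+-] → (1.20644, 0.2862, -0.765)–(1.20644, 0.2862, 0.297622)  len=1.0626
  (v2,v4,v5) [-++] → (1.20644, 0.2862, 0.297622)–(1.20644, 0.2862, 0.765)  len=0.4674
  (v2,v5,v3) [-+-] → (1.20644, 0.2862, 0.765)–(0.2862, 0.2862, 1.29631)  len=1.0626
  (v4,v0,v6) [+-+] → (0.2862, 0.2862, -1.29631)–(0, 0.2862, -1.36476)  len=0.2943
  (v5,v7,v3) [++-] → (0, 0.2862, 1.36476)–(0.2862, 0.2862, 1.29631)  len=0.2943
  (v6,v0,v8) [+-+] → (0, 0.2862, -1.36476)–(-0.2862, 0.2862, -1.29631)  len=0.2943
  (v7,v9,v3) [++-] → (-0.2862, 0.2862, 1.29631)–(0, 0.2862, 1.36476)  len=0.2943
  (v8,v0,v10) [+--] → (-0.2862, 0.2862, -1.29631)–(-1.20644, 0.2862, -0.765)  len=1.0626
  (v8,v10,v9) [+-+] → (-1.20644, 0.2862, -0.765)–(-1.20644, 0.2862, -0.297622)  len=0.4674
  (v9,v10,v11) [+--] → (-1.20644, 0.2862, -0.297622)–(-1.20644, 0.2862, 0.765)  len=1.0626
  (v9,v11,v3) [+--] → (-1.20644, 0.2862, 0.765)–(-0.2862, 0.2862, 1.29631)  len=1.0626

Chained into 1 loop(s):
  loop 1: 12 segments, perimeter = 8.4875
Total perimeter = 8.488


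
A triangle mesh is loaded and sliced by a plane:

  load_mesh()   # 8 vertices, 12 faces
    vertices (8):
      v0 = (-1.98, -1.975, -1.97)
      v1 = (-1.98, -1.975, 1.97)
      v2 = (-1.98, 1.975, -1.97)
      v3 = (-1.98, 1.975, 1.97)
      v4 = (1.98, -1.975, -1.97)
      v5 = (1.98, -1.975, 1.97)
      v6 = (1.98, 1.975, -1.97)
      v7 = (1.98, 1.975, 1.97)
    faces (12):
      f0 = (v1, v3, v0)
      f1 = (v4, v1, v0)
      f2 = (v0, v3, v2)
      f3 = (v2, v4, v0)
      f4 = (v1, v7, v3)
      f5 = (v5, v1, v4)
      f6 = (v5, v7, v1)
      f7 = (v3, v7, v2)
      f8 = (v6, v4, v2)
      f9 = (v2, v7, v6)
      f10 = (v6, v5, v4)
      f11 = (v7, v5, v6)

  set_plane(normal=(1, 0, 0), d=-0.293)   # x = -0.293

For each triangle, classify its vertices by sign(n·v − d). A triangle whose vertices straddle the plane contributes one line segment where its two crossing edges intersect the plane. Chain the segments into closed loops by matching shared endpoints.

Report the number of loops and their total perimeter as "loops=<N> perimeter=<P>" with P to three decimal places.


loops=1 perimeter=15.780

Straddling triangles (8 of 12):
  (v4,v1,v0) [+--] → (-0.293, -1.975, 0.29152)–(-0.293, -1.975, -1.97)  len=2.2615
  (v2,v4,v0) [-+-] → (-0.293, 0.29226, -1.97)–(-0.293, -1.975, -1.97)  len=2.2673
  (v1,v7,v3) [-+-] → (-0.293, -0.29226, 1.97)–(-0.293, 1.975, 1.97)  len=2.2673
  (v5,v1,v4) [+-+] → (-0.293, -1.975, 1.97)–(-0.293, -1.975, 0.29152)  len=1.6785
  (v5,v7,v1) [++-] → (-0.293, -0.29226, 1.97)–(-0.293, -1.975, 1.97)  len=1.6827
  (v3,v7,v2) [-+-] → (-0.293, 1.975, 1.97)–(-0.293, 1.975, -0.29152)  len=2.2615
  (v6,v4,v2) [++-] → (-0.293, 0.29226, -1.97)–(-0.293, 1.975, -1.97)  len=1.6827
  (v2,v7,v6) [-++] → (-0.293, 1.975, -0.29152)–(-0.293, 1.975, -1.97)  len=1.6785

Chained into 1 loop(s):
  loop 1: 8 segments, perimeter = 15.7800
Total perimeter = 15.780


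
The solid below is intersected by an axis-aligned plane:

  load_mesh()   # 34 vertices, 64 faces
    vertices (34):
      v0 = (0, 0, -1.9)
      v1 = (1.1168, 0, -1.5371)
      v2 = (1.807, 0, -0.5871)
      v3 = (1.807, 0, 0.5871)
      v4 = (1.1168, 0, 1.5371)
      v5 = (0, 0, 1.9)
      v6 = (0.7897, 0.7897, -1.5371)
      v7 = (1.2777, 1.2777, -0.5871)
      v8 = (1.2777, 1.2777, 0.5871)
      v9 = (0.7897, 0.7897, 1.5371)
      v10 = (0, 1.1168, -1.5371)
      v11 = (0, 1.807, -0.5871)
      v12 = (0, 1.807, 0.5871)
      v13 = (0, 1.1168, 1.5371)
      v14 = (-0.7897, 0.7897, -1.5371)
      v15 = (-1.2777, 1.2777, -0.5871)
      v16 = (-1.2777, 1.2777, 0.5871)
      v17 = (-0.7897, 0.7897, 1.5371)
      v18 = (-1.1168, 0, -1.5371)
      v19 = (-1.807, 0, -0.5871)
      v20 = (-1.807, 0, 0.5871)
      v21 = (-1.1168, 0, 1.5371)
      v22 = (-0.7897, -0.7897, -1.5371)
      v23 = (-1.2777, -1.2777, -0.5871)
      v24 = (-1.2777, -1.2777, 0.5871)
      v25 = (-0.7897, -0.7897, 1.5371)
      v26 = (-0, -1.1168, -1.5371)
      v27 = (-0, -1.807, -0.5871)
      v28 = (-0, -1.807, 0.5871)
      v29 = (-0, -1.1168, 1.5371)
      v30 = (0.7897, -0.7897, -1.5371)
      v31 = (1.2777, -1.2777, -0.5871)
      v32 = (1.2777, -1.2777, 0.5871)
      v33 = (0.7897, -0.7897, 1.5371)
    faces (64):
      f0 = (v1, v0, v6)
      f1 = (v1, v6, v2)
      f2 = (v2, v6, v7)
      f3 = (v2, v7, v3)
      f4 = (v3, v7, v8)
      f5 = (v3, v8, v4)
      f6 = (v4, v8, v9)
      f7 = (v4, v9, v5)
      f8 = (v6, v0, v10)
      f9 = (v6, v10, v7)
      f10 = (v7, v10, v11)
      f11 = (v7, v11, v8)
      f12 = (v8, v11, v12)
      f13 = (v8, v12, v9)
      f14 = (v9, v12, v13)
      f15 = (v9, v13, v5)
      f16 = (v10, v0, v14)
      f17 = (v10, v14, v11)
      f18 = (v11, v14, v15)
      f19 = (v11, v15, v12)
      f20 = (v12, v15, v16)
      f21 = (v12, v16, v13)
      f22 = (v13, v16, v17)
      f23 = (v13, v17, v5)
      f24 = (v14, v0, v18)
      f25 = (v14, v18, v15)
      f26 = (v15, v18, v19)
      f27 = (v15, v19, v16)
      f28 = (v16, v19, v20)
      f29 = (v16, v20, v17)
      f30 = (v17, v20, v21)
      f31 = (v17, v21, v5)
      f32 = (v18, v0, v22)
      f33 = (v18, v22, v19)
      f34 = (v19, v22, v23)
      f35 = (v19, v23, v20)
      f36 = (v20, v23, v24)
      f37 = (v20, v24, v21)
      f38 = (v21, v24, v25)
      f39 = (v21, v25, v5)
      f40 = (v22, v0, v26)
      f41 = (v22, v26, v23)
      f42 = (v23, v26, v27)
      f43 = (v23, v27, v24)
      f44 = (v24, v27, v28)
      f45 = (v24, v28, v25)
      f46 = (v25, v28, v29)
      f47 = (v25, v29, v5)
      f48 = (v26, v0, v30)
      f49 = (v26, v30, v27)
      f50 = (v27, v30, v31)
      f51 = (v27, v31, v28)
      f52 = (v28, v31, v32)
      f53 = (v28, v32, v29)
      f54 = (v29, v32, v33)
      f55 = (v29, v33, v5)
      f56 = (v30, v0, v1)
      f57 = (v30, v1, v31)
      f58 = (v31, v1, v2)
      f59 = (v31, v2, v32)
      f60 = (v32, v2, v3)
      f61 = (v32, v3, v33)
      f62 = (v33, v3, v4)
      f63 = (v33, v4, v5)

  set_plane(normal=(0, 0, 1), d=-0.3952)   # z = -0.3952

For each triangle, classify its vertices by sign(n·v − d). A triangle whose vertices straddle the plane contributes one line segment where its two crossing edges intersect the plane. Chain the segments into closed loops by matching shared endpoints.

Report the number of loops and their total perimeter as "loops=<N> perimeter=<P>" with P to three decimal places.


loops=1 perimeter=11.064

Straddling triangles (16 of 64):
  (v2,v7,v3) [--+] → (1.3642, 1.06888, -0.3952)–(1.807, 0, -0.3952)  len=1.1570
  (v3,v7,v8) [+-+] → (1.3642, 1.06888, -0.3952)–(1.2777, 1.2777, -0.3952)  len=0.2260
  (v7,v11,v8) [--+] → (0.208815, 1.7205, -0.3952)–(1.2777, 1.2777, -0.3952)  len=1.1570
  (v8,v11,v12) [+-+] → (0.208815, 1.7205, -0.3952)–(0, 1.807, -0.3952)  len=0.2260
  (v11,v15,v12) [--+] → (-1.06888, 1.3642, -0.3952)–(0, 1.807, -0.3952)  len=1.1570
  (v12,v15,v16) [+-+] → (-1.06888, 1.3642, -0.3952)–(-1.2777, 1.2777, -0.3952)  len=0.2260
  (v15,v19,v16) [--+] → (-1.7205, 0.208815, -0.3952)–(-1.2777, 1.2777, -0.3952)  len=1.1570
  (v16,v19,v20) [+-+] → (-1.7205, 0.208815, -0.3952)–(-1.807, 0, -0.3952)  len=0.2260
  (v19,v23,v20) [--+] → (-1.3642, -1.06888, -0.3952)–(-1.807, 0, -0.3952)  len=1.1570
  (v20,v23,v24) [+-+] → (-1.3642, -1.06888, -0.3952)–(-1.2777, -1.2777, -0.3952)  len=0.2260
  (v23,v27,v24) [--+] → (-0.208815, -1.7205, -0.3952)–(-1.2777, -1.2777, -0.3952)  len=1.1570
  (v24,v27,v28) [+-+] → (-0.208815, -1.7205, -0.3952)–(0, -1.807, -0.3952)  len=0.2260
  (v27,v31,v28) [--+] → (1.06888, -1.3642, -0.3952)–(0, -1.807, -0.3952)  len=1.1570
  (v28,v31,v32) [+-+] → (1.06888, -1.3642, -0.3952)–(1.2777, -1.2777, -0.3952)  len=0.2260
  (v31,v2,v32) [--+] → (1.7205, -0.208815, -0.3952)–(1.2777, -1.2777, -0.3952)  len=1.1570
  (v32,v2,v3) [+-+] → (1.7205, -0.208815, -0.3952)–(1.807, 0, -0.3952)  len=0.2260

Chained into 1 loop(s):
  loop 1: 16 segments, perimeter = 11.0640
Total perimeter = 11.064


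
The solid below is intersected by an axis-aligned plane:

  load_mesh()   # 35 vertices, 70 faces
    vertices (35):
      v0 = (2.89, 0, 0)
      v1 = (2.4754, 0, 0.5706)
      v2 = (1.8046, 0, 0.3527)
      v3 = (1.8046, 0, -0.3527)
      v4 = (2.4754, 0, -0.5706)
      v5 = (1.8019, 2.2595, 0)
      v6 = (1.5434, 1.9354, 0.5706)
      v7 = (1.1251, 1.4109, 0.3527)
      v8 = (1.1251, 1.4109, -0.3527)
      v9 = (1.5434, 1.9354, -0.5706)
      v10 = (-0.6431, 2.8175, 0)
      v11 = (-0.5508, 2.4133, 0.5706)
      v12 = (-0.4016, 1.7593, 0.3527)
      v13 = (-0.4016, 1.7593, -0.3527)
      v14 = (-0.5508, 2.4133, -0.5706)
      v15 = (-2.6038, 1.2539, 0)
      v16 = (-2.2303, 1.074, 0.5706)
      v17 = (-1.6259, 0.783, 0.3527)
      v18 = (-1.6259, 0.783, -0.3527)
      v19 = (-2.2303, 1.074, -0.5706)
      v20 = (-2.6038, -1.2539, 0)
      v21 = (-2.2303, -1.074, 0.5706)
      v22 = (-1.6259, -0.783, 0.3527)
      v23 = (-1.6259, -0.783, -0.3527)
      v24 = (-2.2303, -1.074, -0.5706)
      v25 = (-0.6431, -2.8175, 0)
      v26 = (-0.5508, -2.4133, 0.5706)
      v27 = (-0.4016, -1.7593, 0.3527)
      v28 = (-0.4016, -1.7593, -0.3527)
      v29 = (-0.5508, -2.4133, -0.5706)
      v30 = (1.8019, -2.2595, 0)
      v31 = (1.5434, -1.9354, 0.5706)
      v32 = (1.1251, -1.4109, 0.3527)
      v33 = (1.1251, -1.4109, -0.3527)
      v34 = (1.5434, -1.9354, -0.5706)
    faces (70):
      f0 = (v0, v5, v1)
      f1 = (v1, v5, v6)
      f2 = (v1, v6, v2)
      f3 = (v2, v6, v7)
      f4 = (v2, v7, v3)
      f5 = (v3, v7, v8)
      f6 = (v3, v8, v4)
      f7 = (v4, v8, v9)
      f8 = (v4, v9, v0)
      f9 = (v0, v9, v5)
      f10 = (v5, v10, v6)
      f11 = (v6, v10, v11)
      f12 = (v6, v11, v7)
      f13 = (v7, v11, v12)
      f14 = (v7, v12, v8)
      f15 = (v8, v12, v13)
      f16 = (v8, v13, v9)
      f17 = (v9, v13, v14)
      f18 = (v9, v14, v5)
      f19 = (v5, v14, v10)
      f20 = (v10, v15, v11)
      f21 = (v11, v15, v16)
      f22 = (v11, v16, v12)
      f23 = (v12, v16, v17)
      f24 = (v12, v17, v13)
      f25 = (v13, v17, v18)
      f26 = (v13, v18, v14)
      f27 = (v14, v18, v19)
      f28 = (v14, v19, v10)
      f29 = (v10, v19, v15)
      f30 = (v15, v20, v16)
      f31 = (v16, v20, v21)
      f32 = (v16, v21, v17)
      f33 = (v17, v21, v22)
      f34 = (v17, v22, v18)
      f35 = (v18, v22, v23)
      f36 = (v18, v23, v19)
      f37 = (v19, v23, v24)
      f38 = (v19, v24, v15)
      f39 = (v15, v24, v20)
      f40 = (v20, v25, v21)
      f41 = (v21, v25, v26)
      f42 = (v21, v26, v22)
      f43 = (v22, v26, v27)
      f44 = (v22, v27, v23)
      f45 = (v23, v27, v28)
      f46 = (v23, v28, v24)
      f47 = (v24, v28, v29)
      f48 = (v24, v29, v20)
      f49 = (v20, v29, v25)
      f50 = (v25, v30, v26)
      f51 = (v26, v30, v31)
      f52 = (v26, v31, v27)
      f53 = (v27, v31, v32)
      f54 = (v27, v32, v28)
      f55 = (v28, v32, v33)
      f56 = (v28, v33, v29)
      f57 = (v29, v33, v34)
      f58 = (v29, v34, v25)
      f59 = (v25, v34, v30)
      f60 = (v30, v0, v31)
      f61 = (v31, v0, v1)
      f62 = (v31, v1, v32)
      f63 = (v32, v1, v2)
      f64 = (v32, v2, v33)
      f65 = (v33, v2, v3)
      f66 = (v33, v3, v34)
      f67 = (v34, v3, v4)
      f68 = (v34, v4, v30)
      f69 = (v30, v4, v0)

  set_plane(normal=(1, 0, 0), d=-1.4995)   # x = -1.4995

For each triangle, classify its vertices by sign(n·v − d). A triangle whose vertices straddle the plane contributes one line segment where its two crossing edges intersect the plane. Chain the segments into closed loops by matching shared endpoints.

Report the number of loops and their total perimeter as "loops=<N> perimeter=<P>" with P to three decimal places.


loops=2 perimeter=7.600

Straddling triangles (20 of 70):
  (v10,v15,v11) [+-+] → (-1.4995, 2.13455, 0)–(-1.4995, 1.87754, 0.306923)  len=0.4003
  (v11,v15,v16) [+--] → (-1.4995, 1.87754, 0.306923)–(-1.4995, 1.65677, 0.5706)  len=0.3439
  (v11,v16,v12) [+-+] → (-1.4995, 1.65677, 0.5706)–(-1.4995, 1.34787, 0.483521)  len=0.3209
  (v12,v16,v17) [+--] → (-1.4995, 1.34787, 0.483521)–(-1.4995, 0.883796, 0.3527)  len=0.4822
  (v12,v17,v13) [+-+] → (-1.4995, 0.883796, 0.3527)–(-1.4995, 0.883796, 0.279873)  len=0.0728
  (v13,v17,v18) [+--] → (-1.4995, 0.883796, 0.279873)–(-1.4995, 0.883796, -0.3527)  len=0.6326
  (v13,v18,v14) [+-+] → (-1.4995, 0.883796, -0.3527)–(-1.4995, 0.974675, -0.378319)  len=0.0944
  (v14,v18,v19) [+--] → (-1.4995, 0.974675, -0.378319)–(-1.4995, 1.65677, -0.5706)  len=0.7087
  (v14,v19,v10) [+-+] → (-1.4995, 1.65677, -0.5706)–(-1.4995, 1.87677, -0.307877)  len=0.3427
  (v10,v19,v15) [+--] → (-1.4995, 1.87677, -0.307877)–(-1.4995, 2.13455, 0)  len=0.4015
  (v20,v25,v21) [-+-] → (-1.4995, -2.13455, 0)–(-1.4995, -1.87677, 0.307877)  len=0.4015
  (v21,v25,v26) [-++] → (-1.4995, -1.87677, 0.307877)–(-1.4995, -1.65677, 0.5706)  len=0.3427
  (v21,v26,v22) [-+-] → (-1.4995, -1.65677, 0.5706)–(-1.4995, -0.974675, 0.378319)  len=0.7087
  (v22,v26,v27) [-++] → (-1.4995, -0.974675, 0.378319)–(-1.4995, -0.883796, 0.3527)  len=0.0944
  (v22,v27,v23) [-+-] → (-1.4995, -0.883796, 0.3527)–(-1.4995, -0.883796, -0.279873)  len=0.6326
  (v23,v27,v28) [-++] → (-1.4995, -0.883796, -0.279873)–(-1.4995, -0.883796, -0.3527)  len=0.0728
  (v23,v28,v24) [-+-] → (-1.4995, -0.883796, -0.3527)–(-1.4995, -1.34787, -0.483521)  len=0.4822
  (v24,v28,v29) [-++] → (-1.4995, -1.34787, -0.483521)–(-1.4995, -1.65677, -0.5706)  len=0.3209
  (v24,v29,v20) [-+-] → (-1.4995, -1.65677, -0.5706)–(-1.4995, -1.87754, -0.306923)  len=0.3439
  (v20,v29,v25) [-++] → (-1.4995, -1.87754, -0.306923)–(-1.4995, -2.13455, 0)  len=0.4003

Chained into 2 loop(s):
  loop 1: 10 segments, perimeter = 3.8000
  loop 2: 10 segments, perimeter = 3.8000
Total perimeter = 7.600


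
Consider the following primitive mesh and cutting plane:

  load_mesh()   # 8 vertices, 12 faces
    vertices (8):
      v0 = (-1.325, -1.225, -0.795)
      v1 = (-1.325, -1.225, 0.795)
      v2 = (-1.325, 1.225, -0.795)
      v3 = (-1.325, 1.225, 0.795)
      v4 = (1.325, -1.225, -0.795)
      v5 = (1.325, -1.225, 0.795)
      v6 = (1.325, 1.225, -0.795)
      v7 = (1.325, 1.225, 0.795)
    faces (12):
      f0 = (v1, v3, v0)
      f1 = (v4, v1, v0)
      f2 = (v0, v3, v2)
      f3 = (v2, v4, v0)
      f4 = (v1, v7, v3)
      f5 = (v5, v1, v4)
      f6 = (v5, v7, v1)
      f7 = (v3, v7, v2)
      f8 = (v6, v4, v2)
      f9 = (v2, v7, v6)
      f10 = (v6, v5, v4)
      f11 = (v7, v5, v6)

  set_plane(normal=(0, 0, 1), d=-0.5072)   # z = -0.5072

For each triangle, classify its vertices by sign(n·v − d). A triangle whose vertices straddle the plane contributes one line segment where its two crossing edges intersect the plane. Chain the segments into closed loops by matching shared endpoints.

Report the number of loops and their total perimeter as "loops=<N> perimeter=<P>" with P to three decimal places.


loops=1 perimeter=10.200

Straddling triangles (8 of 12):
  (v1,v3,v0) [++-] → (-1.325, -0.781535, -0.5072)–(-1.325, -1.225, -0.5072)  len=0.4435
  (v4,v1,v0) [-+-] → (0.845333, -1.225, -0.5072)–(-1.325, -1.225, -0.5072)  len=2.1703
  (v0,v3,v2) [-+-] → (-1.325, -0.781535, -0.5072)–(-1.325, 1.225, -0.5072)  len=2.0065
  (v5,v1,v4) [++-] → (0.845333, -1.225, -0.5072)–(1.325, -1.225, -0.5072)  len=0.4797
  (v3,v7,v2) [++-] → (-0.845333, 1.225, -0.5072)–(-1.325, 1.225, -0.5072)  len=0.4797
  (v2,v7,v6) [-+-] → (-0.845333, 1.225, -0.5072)–(1.325, 1.225, -0.5072)  len=2.1703
  (v6,v5,v4) [-+-] → (1.325, 0.781535, -0.5072)–(1.325, -1.225, -0.5072)  len=2.0065
  (v7,v5,v6) [++-] → (1.325, 0.781535, -0.5072)–(1.325, 1.225, -0.5072)  len=0.4435

Chained into 1 loop(s):
  loop 1: 8 segments, perimeter = 10.2000
Total perimeter = 10.200


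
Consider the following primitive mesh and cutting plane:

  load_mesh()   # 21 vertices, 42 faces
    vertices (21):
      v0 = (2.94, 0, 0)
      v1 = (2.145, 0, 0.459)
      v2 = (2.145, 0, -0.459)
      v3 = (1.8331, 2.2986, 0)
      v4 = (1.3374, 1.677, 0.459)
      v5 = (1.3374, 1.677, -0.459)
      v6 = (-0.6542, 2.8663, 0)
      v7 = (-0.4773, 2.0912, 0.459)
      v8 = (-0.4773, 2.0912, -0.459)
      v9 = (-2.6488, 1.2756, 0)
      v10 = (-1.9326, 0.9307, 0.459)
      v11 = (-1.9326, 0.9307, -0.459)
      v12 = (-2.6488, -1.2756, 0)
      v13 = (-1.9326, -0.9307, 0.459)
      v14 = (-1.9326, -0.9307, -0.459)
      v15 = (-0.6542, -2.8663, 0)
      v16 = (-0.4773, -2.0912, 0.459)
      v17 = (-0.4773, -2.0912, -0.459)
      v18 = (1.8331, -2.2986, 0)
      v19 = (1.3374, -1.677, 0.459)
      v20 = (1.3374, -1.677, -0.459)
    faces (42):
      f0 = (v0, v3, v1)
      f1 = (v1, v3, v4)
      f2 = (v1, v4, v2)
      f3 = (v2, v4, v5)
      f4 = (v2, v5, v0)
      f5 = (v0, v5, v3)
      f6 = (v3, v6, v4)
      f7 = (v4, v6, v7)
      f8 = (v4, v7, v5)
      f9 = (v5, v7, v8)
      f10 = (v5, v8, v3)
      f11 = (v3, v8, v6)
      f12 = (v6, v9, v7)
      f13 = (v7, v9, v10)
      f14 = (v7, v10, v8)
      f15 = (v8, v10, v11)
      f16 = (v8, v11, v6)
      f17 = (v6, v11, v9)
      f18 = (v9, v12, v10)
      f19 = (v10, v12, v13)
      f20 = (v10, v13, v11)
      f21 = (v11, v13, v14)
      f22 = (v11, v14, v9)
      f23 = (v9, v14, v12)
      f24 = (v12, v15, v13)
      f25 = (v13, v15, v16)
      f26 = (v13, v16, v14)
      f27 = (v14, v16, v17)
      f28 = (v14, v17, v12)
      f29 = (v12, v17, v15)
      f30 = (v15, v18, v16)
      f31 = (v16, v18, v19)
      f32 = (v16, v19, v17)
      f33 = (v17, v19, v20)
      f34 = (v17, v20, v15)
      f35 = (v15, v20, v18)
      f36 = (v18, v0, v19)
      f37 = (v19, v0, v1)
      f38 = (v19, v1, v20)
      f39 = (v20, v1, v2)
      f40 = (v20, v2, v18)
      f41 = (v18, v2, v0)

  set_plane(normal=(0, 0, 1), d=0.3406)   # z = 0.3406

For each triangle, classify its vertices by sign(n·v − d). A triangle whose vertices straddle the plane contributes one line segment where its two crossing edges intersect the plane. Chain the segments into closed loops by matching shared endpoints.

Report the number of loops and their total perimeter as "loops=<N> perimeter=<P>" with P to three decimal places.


loops=2 perimeter=27.305

Straddling triangles (28 of 42):
  (v0,v3,v1) [--+] → (2.06454, 0.592929, 0.3406)–(2.35007, 0, 0.3406)  len=0.6581
  (v1,v3,v4) [+-+] → (2.06454, 0.592929, 0.3406)–(1.46527, 1.83734, 0.3406)  len=1.3812
  (v1,v4,v2) [++-] → (1.44156, 1.46071, 0.3406)–(2.145, 0, 0.3406)  len=1.6213
  (v2,v4,v5) [-+-] → (1.44156, 1.46071, 0.3406)–(1.3374, 1.677, 0.3406)  len=0.2401
  (v3,v6,v4) [--+] → (0.823663, 1.98378, 0.3406)–(1.46527, 1.83734, 0.3406)  len=0.6581
  (v4,v6,v7) [+-+] → (0.823663, 1.98378, 0.3406)–(-0.522932, 2.29114, 0.3406)  len=1.3812
  (v4,v7,v5) [++-] → (-0.243247, 2.03778, 0.3406)–(1.3374, 1.677, 0.3406)  len=1.6213
  (v5,v7,v8) [-+-] → (-0.243247, 2.03778, 0.3406)–(-0.4773, 2.0912, 0.3406)  len=0.2401
  (v6,v9,v7) [--+] → (-1.03744, 1.88081, 0.3406)–(-0.522932, 2.29114, 0.3406)  len=0.6581
  (v7,v9,v10) [+-+] → (-1.03744, 1.88081, 0.3406)–(-2.11735, 1.01967, 0.3406)  len=1.3812
  (v7,v10,v8) [++-] → (-1.7449, 1.08038, 0.3406)–(-0.4773, 2.0912, 0.3406)  len=1.6213
  (v8,v10,v11) [-+-] → (-1.7449, 1.08038, 0.3406)–(-1.9326, 0.9307, 0.3406)  len=0.2401
  (v9,v12,v10) [--+] → (-2.11735, 0.36158, 0.3406)–(-2.11735, 1.01967, 0.3406)  len=0.6581
  (v10,v12,v13) [+-+] → (-2.11735, 0.36158, 0.3406)–(-2.11735, -1.01967, 0.3406)  len=1.3812
  (v10,v13,v11) [++-] → (-1.9326, -0.690624, 0.3406)–(-1.9326, 0.9307, 0.3406)  len=1.6213
  (v11,v13,v14) [-+-] → (-1.9326, -0.690624, 0.3406)–(-1.9326, -0.9307, 0.3406)  len=0.2401
  (v12,v15,v13) [--+] → (-1.60283, -1.42999, 0.3406)–(-2.11735, -1.01967, 0.3406)  len=0.6581
  (v13,v15,v16) [+-+] → (-1.60283, -1.42999, 0.3406)–(-0.522932, -2.29114, 0.3406)  len=1.3812
  (v13,v16,v14) [++-] → (-0.664999, -1.94152, 0.3406)–(-1.9326, -0.9307, 0.3406)  len=1.6213
  (v14,v16,v17) [-+-] → (-0.664999, -1.94152, 0.3406)–(-0.4773, -2.0912, 0.3406)  len=0.2401
  (v15,v18,v16) [--+] → (0.118672, -2.1447, 0.3406)–(-0.522932, -2.29114, 0.3406)  len=0.6581
  (v16,v18,v19) [+-+] → (0.118672, -2.1447, 0.3406)–(1.46527, -1.83734, 0.3406)  len=1.3812
  (v16,v19,v17) [++-] → (1.10335, -1.73042, 0.3406)–(-0.4773, -2.0912, 0.3406)  len=1.6213
  (v17,v19,v20) [-+-] → (1.10335, -1.73042, 0.3406)–(1.3374, -1.677, 0.3406)  len=0.2401
  (v18,v0,v19) [--+] → (1.75079, -1.24441, 0.3406)–(1.46527, -1.83734, 0.3406)  len=0.6581
  (v19,v0,v1) [+-+] → (1.75079, -1.24441, 0.3406)–(2.35007, 0, 0.3406)  len=1.3812
  (v19,v1,v20) [++-] → (2.04084, -0.216293, 0.3406)–(1.3374, -1.677, 0.3406)  len=1.6213
  (v20,v1,v2) [-+-] → (2.04084, -0.216293, 0.3406)–(2.145, 0, 0.3406)  len=0.2401

Chained into 2 loop(s):
  loop 1: 14 segments, perimeter = 14.2752
  loop 2: 14 segments, perimeter = 13.0295
Total perimeter = 27.305


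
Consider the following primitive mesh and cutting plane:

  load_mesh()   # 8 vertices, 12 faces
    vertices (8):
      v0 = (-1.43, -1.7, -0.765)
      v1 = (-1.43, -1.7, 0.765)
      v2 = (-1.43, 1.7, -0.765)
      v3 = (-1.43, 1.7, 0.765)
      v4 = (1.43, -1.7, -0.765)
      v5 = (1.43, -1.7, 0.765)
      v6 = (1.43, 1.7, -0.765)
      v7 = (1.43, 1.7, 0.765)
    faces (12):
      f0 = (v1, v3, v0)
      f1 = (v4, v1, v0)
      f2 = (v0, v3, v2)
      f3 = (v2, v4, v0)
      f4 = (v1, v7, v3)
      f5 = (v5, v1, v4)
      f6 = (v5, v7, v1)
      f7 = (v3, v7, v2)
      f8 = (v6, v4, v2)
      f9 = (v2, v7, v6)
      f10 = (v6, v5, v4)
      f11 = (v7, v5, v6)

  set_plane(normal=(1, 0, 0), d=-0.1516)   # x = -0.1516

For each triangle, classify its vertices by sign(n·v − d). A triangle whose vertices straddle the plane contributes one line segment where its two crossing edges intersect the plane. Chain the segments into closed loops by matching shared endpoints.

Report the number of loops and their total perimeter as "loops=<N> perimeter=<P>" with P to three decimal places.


Straddling triangles (8 of 12):
  (v4,v1,v0) [+--] → (-0.1516, -1.7, 0.0811007)–(-0.1516, -1.7, -0.765)  len=0.8461
  (v2,v4,v0) [-+-] → (-0.1516, 0.180224, -0.765)–(-0.1516, -1.7, -0.765)  len=1.8802
  (v1,v7,v3) [-+-] → (-0.1516, -0.180224, 0.765)–(-0.1516, 1.7, 0.765)  len=1.8802
  (v5,v1,v4) [+-+] → (-0.1516, -1.7, 0.765)–(-0.1516, -1.7, 0.0811007)  len=0.6839
  (v5,v7,v1) [++-] → (-0.1516, -0.180224, 0.765)–(-0.1516, -1.7, 0.765)  len=1.5198
  (v3,v7,v2) [-+-] → (-0.1516, 1.7, 0.765)–(-0.1516, 1.7, -0.0811007)  len=0.8461
  (v6,v4,v2) [++-] → (-0.1516, 0.180224, -0.765)–(-0.1516, 1.7, -0.765)  len=1.5198
  (v2,v7,v6) [-++] → (-0.1516, 1.7, -0.0811007)–(-0.1516, 1.7, -0.765)  len=0.6839

Chained into 1 loop(s):
  loop 1: 8 segments, perimeter = 9.8600
Total perimeter = 9.860

loops=1 perimeter=9.860


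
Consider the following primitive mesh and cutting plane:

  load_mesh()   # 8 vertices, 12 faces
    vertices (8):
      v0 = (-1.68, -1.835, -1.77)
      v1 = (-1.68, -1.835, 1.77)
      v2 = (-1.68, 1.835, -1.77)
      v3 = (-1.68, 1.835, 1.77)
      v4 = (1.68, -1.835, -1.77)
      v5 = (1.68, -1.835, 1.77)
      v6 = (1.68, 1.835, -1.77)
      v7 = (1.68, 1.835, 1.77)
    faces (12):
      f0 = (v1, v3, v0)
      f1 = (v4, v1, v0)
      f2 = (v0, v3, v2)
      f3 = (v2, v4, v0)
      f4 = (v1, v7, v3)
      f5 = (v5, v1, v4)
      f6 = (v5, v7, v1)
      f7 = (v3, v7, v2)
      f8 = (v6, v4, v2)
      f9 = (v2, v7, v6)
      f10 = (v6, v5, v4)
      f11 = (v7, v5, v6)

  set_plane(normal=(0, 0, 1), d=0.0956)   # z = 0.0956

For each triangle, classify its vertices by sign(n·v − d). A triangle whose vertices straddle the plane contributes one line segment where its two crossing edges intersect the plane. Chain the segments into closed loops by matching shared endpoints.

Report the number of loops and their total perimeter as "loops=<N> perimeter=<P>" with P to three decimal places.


loops=1 perimeter=14.060

Straddling triangles (8 of 12):
  (v1,v3,v0) [++-] → (-1.68, 0.0991107, 0.0956)–(-1.68, -1.835, 0.0956)  len=1.9341
  (v4,v1,v0) [-+-] → (-0.090739, -1.835, 0.0956)–(-1.68, -1.835, 0.0956)  len=1.5893
  (v0,v3,v2) [-+-] → (-1.68, 0.0991107, 0.0956)–(-1.68, 1.835, 0.0956)  len=1.7359
  (v5,v1,v4) [++-] → (-0.090739, -1.835, 0.0956)–(1.68, -1.835, 0.0956)  len=1.7707
  (v3,v7,v2) [++-] → (0.090739, 1.835, 0.0956)–(-1.68, 1.835, 0.0956)  len=1.7707
  (v2,v7,v6) [-+-] → (0.090739, 1.835, 0.0956)–(1.68, 1.835, 0.0956)  len=1.5893
  (v6,v5,v4) [-+-] → (1.68, -0.0991107, 0.0956)–(1.68, -1.835, 0.0956)  len=1.7359
  (v7,v5,v6) [++-] → (1.68, -0.0991107, 0.0956)–(1.68, 1.835, 0.0956)  len=1.9341

Chained into 1 loop(s):
  loop 1: 8 segments, perimeter = 14.0600
Total perimeter = 14.060


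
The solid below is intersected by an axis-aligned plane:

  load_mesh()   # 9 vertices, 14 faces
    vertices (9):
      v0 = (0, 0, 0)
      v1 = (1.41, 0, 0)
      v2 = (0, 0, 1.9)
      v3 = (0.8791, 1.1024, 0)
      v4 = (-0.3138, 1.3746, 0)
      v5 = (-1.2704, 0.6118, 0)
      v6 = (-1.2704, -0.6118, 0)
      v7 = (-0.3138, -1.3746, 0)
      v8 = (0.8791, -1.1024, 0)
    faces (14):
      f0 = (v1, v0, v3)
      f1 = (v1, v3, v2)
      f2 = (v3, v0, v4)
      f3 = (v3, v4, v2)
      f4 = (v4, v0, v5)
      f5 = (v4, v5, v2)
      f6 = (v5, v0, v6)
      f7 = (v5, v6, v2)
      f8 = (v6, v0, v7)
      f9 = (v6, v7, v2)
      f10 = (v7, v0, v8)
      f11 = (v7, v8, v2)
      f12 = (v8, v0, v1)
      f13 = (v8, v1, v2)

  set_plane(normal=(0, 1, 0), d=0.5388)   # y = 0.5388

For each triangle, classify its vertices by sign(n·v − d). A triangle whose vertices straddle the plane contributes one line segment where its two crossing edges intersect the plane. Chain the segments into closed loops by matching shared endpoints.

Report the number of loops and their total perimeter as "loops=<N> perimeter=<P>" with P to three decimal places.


Straddling triangles (8 of 14):
  (v1,v0,v3) [--+] → (0.429662, 0.5388, 0)–(1.15052, 0.5388, 0)  len=0.7209
  (v1,v3,v2) [-+-] → (1.15052, 0.5388, 0)–(0.429662, 0.5388, 0.971372)  len=1.2096
  (v3,v0,v4) [+-+] → (0.429662, 0.5388, 0)–(-0.123, 0.5388, 0)  len=0.5527
  (v3,v4,v2) [++-] → (-0.123, 0.5388, 1.15526)–(0.429662, 0.5388, 0.971372)  len=0.5825
  (v4,v0,v5) [+-+] → (-0.123, 0.5388, 0)–(-1.11882, 0.5388, 0)  len=0.9958
  (v4,v5,v2) [++-] → (-1.11882, 0.5388, 0.226708)–(-0.123, 0.5388, 1.15526)  len=1.3616
  (v5,v0,v6) [+--] → (-1.11882, 0.5388, 0)–(-1.2704, 0.5388, 0)  len=0.1516
  (v5,v6,v2) [+--] → (-1.2704, 0.5388, 0)–(-1.11882, 0.5388, 0.226708)  len=0.2727

Chained into 1 loop(s):
  loop 1: 8 segments, perimeter = 5.8473
Total perimeter = 5.847

loops=1 perimeter=5.847


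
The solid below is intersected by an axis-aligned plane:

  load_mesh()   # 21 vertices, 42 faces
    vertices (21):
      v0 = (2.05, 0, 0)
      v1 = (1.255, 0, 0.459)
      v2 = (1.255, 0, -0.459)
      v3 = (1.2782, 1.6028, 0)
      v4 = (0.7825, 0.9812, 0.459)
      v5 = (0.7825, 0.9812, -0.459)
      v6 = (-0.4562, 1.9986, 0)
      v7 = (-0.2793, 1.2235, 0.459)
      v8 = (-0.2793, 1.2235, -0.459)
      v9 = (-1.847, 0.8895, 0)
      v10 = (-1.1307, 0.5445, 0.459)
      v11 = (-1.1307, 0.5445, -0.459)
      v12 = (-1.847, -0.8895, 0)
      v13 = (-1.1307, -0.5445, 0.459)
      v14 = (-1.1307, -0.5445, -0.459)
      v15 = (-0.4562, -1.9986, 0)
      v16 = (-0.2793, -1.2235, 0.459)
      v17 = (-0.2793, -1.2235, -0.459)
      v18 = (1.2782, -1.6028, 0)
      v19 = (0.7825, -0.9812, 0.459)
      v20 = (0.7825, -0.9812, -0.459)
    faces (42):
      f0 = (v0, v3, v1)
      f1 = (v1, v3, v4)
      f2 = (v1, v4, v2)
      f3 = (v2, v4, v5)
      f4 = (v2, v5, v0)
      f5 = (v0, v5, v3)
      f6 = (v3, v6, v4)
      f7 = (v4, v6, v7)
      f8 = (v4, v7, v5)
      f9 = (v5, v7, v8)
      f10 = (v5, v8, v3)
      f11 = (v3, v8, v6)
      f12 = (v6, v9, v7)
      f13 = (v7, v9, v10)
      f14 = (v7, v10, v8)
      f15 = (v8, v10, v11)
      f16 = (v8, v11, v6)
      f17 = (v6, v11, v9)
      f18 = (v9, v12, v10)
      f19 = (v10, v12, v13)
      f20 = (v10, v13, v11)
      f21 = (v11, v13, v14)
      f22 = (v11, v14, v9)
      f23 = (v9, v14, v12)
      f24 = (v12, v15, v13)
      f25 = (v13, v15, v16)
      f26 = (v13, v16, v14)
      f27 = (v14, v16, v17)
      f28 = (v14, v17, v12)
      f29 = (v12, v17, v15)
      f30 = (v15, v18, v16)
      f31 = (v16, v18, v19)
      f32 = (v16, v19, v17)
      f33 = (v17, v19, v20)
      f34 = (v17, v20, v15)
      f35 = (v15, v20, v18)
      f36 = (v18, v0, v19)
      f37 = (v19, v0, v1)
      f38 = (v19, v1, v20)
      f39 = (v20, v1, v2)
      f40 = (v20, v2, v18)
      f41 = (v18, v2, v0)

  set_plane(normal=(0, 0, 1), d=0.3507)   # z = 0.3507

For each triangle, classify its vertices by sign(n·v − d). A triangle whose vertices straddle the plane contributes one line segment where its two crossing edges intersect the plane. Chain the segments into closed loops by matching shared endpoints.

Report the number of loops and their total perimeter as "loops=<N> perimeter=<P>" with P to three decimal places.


loops=2 perimeter=16.386

Straddling triangles (28 of 42):
  (v0,v3,v1) [--+] → (1.26047, 0.378177, 0.3507)–(1.44258, 0, 0.3507)  len=0.4197
  (v1,v3,v4) [+-+] → (1.26047, 0.378177, 0.3507)–(0.899459, 1.12787, 0.3507)  len=0.8321
  (v1,v4,v2) [++-] → (0.838243, 0.865444, 0.3507)–(1.255, 0, 0.3507)  len=0.9606
  (v2,v4,v5) [-+-] → (0.838243, 0.865444, 0.3507)–(0.7825, 0.9812, 0.3507)  len=0.1285
  (v3,v6,v4) [--+] → (0.490232, 1.22125, 0.3507)–(0.899459, 1.12787, 0.3507)  len=0.4197
  (v4,v6,v7) [+-+] → (0.490232, 1.22125, 0.3507)–(-0.321039, 1.40638, 0.3507)  len=0.8321
  (v4,v7,v5) [++-] → (-0.154035, 1.19491, 0.3507)–(0.7825, 0.9812, 0.3507)  len=0.9606
  (v5,v7,v8) [-+-] → (-0.154035, 1.19491, 0.3507)–(-0.2793, 1.2235, 0.3507)  len=0.1285
  (v6,v9,v7) [--+] → (-0.649195, 1.14469, 0.3507)–(-0.321039, 1.40638, 0.3507)  len=0.4197
  (v7,v9,v10) [+-+] → (-0.649195, 1.14469, 0.3507)–(-1.29971, 0.625902, 0.3507)  len=0.8321
  (v7,v10,v8) [++-] → (-1.03026, 0.624604, 0.3507)–(-0.2793, 1.2235, 0.3507)  len=0.9605
  (v8,v10,v11) [-+-] → (-1.03026, 0.624604, 0.3507)–(-1.1307, 0.5445, 0.3507)  len=0.1285
  (v9,v12,v10) [--+] → (-1.29971, 0.206151, 0.3507)–(-1.29971, 0.625902, 0.3507)  len=0.4198
  (v10,v12,v13) [+-+] → (-1.29971, 0.206151, 0.3507)–(-1.29971, -0.625902, 0.3507)  len=0.8321
  (v10,v13,v11) [++-] → (-1.1307, -0.416026, 0.3507)–(-1.1307, 0.5445, 0.3507)  len=0.9605
  (v11,v13,v14) [-+-] → (-1.1307, -0.416026, 0.3507)–(-1.1307, -0.5445, 0.3507)  len=0.1285
  (v12,v15,v13) [--+] → (-0.971553, -0.887592, 0.3507)–(-1.29971, -0.625902, 0.3507)  len=0.4197
  (v13,v15,v16) [+-+] → (-0.971553, -0.887592, 0.3507)–(-0.321039, -1.40638, 0.3507)  len=0.8321
  (v13,v16,v14) [++-] → (-0.379743, -1.1434, 0.3507)–(-1.1307, -0.5445, 0.3507)  len=0.9605
  (v14,v16,v17) [-+-] → (-0.379743, -1.1434, 0.3507)–(-0.2793, -1.2235, 0.3507)  len=0.1285
  (v15,v18,v16) [--+] → (0.0881886, -1.31299, 0.3507)–(-0.321039, -1.40638, 0.3507)  len=0.4197
  (v16,v18,v19) [+-+] → (0.0881886, -1.31299, 0.3507)–(0.899459, -1.12787, 0.3507)  len=0.8321
  (v16,v19,v17) [++-] → (0.657235, -1.00979, 0.3507)–(-0.2793, -1.2235, 0.3507)  len=0.9606
  (v17,v19,v20) [-+-] → (0.657235, -1.00979, 0.3507)–(0.7825, -0.9812, 0.3507)  len=0.1285
  (v18,v0,v19) [--+] → (1.08156, -0.749688, 0.3507)–(0.899459, -1.12787, 0.3507)  len=0.4197
  (v19,v0,v1) [+-+] → (1.08156, -0.749688, 0.3507)–(1.44258, 0, 0.3507)  len=0.8321
  (v19,v1,v20) [++-] → (1.19926, -0.115756, 0.3507)–(0.7825, -0.9812, 0.3507)  len=0.9606
  (v20,v1,v2) [-+-] → (1.19926, -0.115756, 0.3507)–(1.255, 0, 0.3507)  len=0.1285

Chained into 2 loop(s):
  loop 1: 14 segments, perimeter = 8.7628
  loop 2: 14 segments, perimeter = 7.6233
Total perimeter = 16.386
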